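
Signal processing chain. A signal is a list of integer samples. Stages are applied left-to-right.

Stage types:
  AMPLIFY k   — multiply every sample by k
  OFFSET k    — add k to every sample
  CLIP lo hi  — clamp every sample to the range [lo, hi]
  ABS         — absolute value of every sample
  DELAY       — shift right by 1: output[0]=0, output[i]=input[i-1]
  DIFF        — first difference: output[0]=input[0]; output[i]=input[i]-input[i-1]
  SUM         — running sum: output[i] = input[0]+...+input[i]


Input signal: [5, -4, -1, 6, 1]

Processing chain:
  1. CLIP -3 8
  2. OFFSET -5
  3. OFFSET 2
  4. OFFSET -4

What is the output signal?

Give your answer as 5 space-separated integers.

Input: [5, -4, -1, 6, 1]
Stage 1 (CLIP -3 8): clip(5,-3,8)=5, clip(-4,-3,8)=-3, clip(-1,-3,8)=-1, clip(6,-3,8)=6, clip(1,-3,8)=1 -> [5, -3, -1, 6, 1]
Stage 2 (OFFSET -5): 5+-5=0, -3+-5=-8, -1+-5=-6, 6+-5=1, 1+-5=-4 -> [0, -8, -6, 1, -4]
Stage 3 (OFFSET 2): 0+2=2, -8+2=-6, -6+2=-4, 1+2=3, -4+2=-2 -> [2, -6, -4, 3, -2]
Stage 4 (OFFSET -4): 2+-4=-2, -6+-4=-10, -4+-4=-8, 3+-4=-1, -2+-4=-6 -> [-2, -10, -8, -1, -6]

Answer: -2 -10 -8 -1 -6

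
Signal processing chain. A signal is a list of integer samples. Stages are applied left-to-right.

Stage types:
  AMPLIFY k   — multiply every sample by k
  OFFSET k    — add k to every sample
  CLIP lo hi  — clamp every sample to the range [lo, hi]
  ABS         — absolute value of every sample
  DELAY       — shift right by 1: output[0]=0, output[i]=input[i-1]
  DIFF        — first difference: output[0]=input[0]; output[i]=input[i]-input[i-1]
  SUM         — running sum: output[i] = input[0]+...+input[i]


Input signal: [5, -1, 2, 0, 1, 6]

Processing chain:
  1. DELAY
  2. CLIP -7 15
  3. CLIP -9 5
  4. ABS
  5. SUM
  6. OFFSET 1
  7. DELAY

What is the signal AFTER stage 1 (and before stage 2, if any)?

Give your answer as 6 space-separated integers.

Input: [5, -1, 2, 0, 1, 6]
Stage 1 (DELAY): [0, 5, -1, 2, 0, 1] = [0, 5, -1, 2, 0, 1] -> [0, 5, -1, 2, 0, 1]

Answer: 0 5 -1 2 0 1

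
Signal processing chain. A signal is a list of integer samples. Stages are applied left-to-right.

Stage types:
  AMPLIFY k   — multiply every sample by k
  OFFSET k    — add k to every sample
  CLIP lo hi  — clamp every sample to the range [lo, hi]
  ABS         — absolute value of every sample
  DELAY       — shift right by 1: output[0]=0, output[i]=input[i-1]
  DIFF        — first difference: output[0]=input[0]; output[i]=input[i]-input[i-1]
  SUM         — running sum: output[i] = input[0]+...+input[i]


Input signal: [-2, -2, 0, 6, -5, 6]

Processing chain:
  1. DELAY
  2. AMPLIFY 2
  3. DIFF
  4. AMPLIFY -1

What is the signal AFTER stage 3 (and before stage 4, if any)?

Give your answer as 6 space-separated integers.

Answer: 0 -4 0 4 12 -22

Derivation:
Input: [-2, -2, 0, 6, -5, 6]
Stage 1 (DELAY): [0, -2, -2, 0, 6, -5] = [0, -2, -2, 0, 6, -5] -> [0, -2, -2, 0, 6, -5]
Stage 2 (AMPLIFY 2): 0*2=0, -2*2=-4, -2*2=-4, 0*2=0, 6*2=12, -5*2=-10 -> [0, -4, -4, 0, 12, -10]
Stage 3 (DIFF): s[0]=0, -4-0=-4, -4--4=0, 0--4=4, 12-0=12, -10-12=-22 -> [0, -4, 0, 4, 12, -22]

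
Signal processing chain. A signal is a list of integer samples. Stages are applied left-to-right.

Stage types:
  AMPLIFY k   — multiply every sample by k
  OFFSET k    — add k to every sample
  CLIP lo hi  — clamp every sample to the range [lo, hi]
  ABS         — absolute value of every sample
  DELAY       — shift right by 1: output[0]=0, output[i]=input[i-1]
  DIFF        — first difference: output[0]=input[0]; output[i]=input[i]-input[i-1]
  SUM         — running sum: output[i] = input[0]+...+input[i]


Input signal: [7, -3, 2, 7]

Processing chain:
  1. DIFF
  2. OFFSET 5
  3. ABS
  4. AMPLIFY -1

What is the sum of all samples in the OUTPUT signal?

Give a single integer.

Input: [7, -3, 2, 7]
Stage 1 (DIFF): s[0]=7, -3-7=-10, 2--3=5, 7-2=5 -> [7, -10, 5, 5]
Stage 2 (OFFSET 5): 7+5=12, -10+5=-5, 5+5=10, 5+5=10 -> [12, -5, 10, 10]
Stage 3 (ABS): |12|=12, |-5|=5, |10|=10, |10|=10 -> [12, 5, 10, 10]
Stage 4 (AMPLIFY -1): 12*-1=-12, 5*-1=-5, 10*-1=-10, 10*-1=-10 -> [-12, -5, -10, -10]
Output sum: -37

Answer: -37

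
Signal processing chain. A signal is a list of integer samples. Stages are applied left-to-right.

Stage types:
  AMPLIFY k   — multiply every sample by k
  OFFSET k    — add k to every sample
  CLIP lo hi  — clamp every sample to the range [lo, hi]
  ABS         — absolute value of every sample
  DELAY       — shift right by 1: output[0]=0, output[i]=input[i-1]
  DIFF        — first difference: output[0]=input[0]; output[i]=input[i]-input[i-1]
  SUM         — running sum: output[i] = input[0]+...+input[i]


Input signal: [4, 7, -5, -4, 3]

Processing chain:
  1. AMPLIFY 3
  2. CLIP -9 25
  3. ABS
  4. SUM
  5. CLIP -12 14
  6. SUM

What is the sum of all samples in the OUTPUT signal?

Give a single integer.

Answer: 200

Derivation:
Input: [4, 7, -5, -4, 3]
Stage 1 (AMPLIFY 3): 4*3=12, 7*3=21, -5*3=-15, -4*3=-12, 3*3=9 -> [12, 21, -15, -12, 9]
Stage 2 (CLIP -9 25): clip(12,-9,25)=12, clip(21,-9,25)=21, clip(-15,-9,25)=-9, clip(-12,-9,25)=-9, clip(9,-9,25)=9 -> [12, 21, -9, -9, 9]
Stage 3 (ABS): |12|=12, |21|=21, |-9|=9, |-9|=9, |9|=9 -> [12, 21, 9, 9, 9]
Stage 4 (SUM): sum[0..0]=12, sum[0..1]=33, sum[0..2]=42, sum[0..3]=51, sum[0..4]=60 -> [12, 33, 42, 51, 60]
Stage 5 (CLIP -12 14): clip(12,-12,14)=12, clip(33,-12,14)=14, clip(42,-12,14)=14, clip(51,-12,14)=14, clip(60,-12,14)=14 -> [12, 14, 14, 14, 14]
Stage 6 (SUM): sum[0..0]=12, sum[0..1]=26, sum[0..2]=40, sum[0..3]=54, sum[0..4]=68 -> [12, 26, 40, 54, 68]
Output sum: 200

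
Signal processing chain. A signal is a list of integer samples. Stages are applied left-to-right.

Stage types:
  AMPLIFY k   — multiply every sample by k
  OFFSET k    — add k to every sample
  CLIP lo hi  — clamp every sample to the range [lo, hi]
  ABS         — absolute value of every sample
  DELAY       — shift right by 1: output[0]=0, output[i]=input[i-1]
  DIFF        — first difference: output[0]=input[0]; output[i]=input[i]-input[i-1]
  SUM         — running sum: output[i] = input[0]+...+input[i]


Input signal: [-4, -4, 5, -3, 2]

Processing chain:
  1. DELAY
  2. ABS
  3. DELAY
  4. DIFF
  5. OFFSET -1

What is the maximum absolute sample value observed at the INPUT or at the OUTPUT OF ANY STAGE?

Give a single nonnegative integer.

Answer: 5

Derivation:
Input: [-4, -4, 5, -3, 2] (max |s|=5)
Stage 1 (DELAY): [0, -4, -4, 5, -3] = [0, -4, -4, 5, -3] -> [0, -4, -4, 5, -3] (max |s|=5)
Stage 2 (ABS): |0|=0, |-4|=4, |-4|=4, |5|=5, |-3|=3 -> [0, 4, 4, 5, 3] (max |s|=5)
Stage 3 (DELAY): [0, 0, 4, 4, 5] = [0, 0, 4, 4, 5] -> [0, 0, 4, 4, 5] (max |s|=5)
Stage 4 (DIFF): s[0]=0, 0-0=0, 4-0=4, 4-4=0, 5-4=1 -> [0, 0, 4, 0, 1] (max |s|=4)
Stage 5 (OFFSET -1): 0+-1=-1, 0+-1=-1, 4+-1=3, 0+-1=-1, 1+-1=0 -> [-1, -1, 3, -1, 0] (max |s|=3)
Overall max amplitude: 5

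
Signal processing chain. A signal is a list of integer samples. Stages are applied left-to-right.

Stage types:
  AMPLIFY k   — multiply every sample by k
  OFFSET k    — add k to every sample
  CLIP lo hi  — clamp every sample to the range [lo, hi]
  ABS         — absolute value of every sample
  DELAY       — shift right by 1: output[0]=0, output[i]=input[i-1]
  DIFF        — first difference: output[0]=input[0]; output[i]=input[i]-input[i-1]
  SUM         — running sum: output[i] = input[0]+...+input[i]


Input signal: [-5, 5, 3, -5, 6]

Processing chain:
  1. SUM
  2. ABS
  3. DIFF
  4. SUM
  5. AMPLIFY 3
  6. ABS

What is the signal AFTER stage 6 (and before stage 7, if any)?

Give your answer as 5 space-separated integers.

Input: [-5, 5, 3, -5, 6]
Stage 1 (SUM): sum[0..0]=-5, sum[0..1]=0, sum[0..2]=3, sum[0..3]=-2, sum[0..4]=4 -> [-5, 0, 3, -2, 4]
Stage 2 (ABS): |-5|=5, |0|=0, |3|=3, |-2|=2, |4|=4 -> [5, 0, 3, 2, 4]
Stage 3 (DIFF): s[0]=5, 0-5=-5, 3-0=3, 2-3=-1, 4-2=2 -> [5, -5, 3, -1, 2]
Stage 4 (SUM): sum[0..0]=5, sum[0..1]=0, sum[0..2]=3, sum[0..3]=2, sum[0..4]=4 -> [5, 0, 3, 2, 4]
Stage 5 (AMPLIFY 3): 5*3=15, 0*3=0, 3*3=9, 2*3=6, 4*3=12 -> [15, 0, 9, 6, 12]
Stage 6 (ABS): |15|=15, |0|=0, |9|=9, |6|=6, |12|=12 -> [15, 0, 9, 6, 12]

Answer: 15 0 9 6 12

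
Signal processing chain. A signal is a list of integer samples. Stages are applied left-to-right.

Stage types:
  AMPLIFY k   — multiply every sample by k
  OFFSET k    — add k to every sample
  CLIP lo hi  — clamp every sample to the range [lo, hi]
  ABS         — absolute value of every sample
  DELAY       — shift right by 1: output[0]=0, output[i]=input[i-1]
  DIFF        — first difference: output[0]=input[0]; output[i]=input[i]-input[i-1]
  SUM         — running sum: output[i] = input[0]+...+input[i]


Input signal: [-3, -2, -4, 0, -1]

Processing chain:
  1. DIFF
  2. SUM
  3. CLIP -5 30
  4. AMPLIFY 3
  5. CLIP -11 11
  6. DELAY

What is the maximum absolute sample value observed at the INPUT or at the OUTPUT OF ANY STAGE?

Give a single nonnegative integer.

Input: [-3, -2, -4, 0, -1] (max |s|=4)
Stage 1 (DIFF): s[0]=-3, -2--3=1, -4--2=-2, 0--4=4, -1-0=-1 -> [-3, 1, -2, 4, -1] (max |s|=4)
Stage 2 (SUM): sum[0..0]=-3, sum[0..1]=-2, sum[0..2]=-4, sum[0..3]=0, sum[0..4]=-1 -> [-3, -2, -4, 0, -1] (max |s|=4)
Stage 3 (CLIP -5 30): clip(-3,-5,30)=-3, clip(-2,-5,30)=-2, clip(-4,-5,30)=-4, clip(0,-5,30)=0, clip(-1,-5,30)=-1 -> [-3, -2, -4, 0, -1] (max |s|=4)
Stage 4 (AMPLIFY 3): -3*3=-9, -2*3=-6, -4*3=-12, 0*3=0, -1*3=-3 -> [-9, -6, -12, 0, -3] (max |s|=12)
Stage 5 (CLIP -11 11): clip(-9,-11,11)=-9, clip(-6,-11,11)=-6, clip(-12,-11,11)=-11, clip(0,-11,11)=0, clip(-3,-11,11)=-3 -> [-9, -6, -11, 0, -3] (max |s|=11)
Stage 6 (DELAY): [0, -9, -6, -11, 0] = [0, -9, -6, -11, 0] -> [0, -9, -6, -11, 0] (max |s|=11)
Overall max amplitude: 12

Answer: 12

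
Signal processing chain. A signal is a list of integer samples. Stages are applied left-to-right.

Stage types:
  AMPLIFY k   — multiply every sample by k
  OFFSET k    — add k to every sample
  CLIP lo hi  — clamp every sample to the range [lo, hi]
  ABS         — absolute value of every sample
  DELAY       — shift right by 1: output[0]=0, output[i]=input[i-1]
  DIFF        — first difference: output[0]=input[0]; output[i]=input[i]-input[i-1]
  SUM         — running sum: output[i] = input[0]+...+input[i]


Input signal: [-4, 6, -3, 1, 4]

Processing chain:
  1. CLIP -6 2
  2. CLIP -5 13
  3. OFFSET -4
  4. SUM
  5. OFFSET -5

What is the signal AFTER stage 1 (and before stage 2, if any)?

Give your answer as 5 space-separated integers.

Answer: -4 2 -3 1 2

Derivation:
Input: [-4, 6, -3, 1, 4]
Stage 1 (CLIP -6 2): clip(-4,-6,2)=-4, clip(6,-6,2)=2, clip(-3,-6,2)=-3, clip(1,-6,2)=1, clip(4,-6,2)=2 -> [-4, 2, -3, 1, 2]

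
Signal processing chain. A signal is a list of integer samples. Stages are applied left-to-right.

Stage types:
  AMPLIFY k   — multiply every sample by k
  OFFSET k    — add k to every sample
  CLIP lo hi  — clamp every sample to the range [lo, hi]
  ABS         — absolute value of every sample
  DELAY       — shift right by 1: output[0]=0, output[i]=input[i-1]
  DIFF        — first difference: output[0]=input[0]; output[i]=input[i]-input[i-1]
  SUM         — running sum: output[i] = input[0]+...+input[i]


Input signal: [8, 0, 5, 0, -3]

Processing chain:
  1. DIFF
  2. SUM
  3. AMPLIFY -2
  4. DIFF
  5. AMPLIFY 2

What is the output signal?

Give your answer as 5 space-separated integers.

Input: [8, 0, 5, 0, -3]
Stage 1 (DIFF): s[0]=8, 0-8=-8, 5-0=5, 0-5=-5, -3-0=-3 -> [8, -8, 5, -5, -3]
Stage 2 (SUM): sum[0..0]=8, sum[0..1]=0, sum[0..2]=5, sum[0..3]=0, sum[0..4]=-3 -> [8, 0, 5, 0, -3]
Stage 3 (AMPLIFY -2): 8*-2=-16, 0*-2=0, 5*-2=-10, 0*-2=0, -3*-2=6 -> [-16, 0, -10, 0, 6]
Stage 4 (DIFF): s[0]=-16, 0--16=16, -10-0=-10, 0--10=10, 6-0=6 -> [-16, 16, -10, 10, 6]
Stage 5 (AMPLIFY 2): -16*2=-32, 16*2=32, -10*2=-20, 10*2=20, 6*2=12 -> [-32, 32, -20, 20, 12]

Answer: -32 32 -20 20 12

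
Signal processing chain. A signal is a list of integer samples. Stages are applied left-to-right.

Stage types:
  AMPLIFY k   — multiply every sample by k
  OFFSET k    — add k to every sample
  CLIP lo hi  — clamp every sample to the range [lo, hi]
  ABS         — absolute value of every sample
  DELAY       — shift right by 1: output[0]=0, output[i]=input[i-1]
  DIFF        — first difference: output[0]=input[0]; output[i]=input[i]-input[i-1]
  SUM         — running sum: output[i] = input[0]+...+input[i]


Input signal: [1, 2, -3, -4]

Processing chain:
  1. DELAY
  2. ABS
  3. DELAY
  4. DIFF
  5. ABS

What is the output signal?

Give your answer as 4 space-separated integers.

Answer: 0 0 1 1

Derivation:
Input: [1, 2, -3, -4]
Stage 1 (DELAY): [0, 1, 2, -3] = [0, 1, 2, -3] -> [0, 1, 2, -3]
Stage 2 (ABS): |0|=0, |1|=1, |2|=2, |-3|=3 -> [0, 1, 2, 3]
Stage 3 (DELAY): [0, 0, 1, 2] = [0, 0, 1, 2] -> [0, 0, 1, 2]
Stage 4 (DIFF): s[0]=0, 0-0=0, 1-0=1, 2-1=1 -> [0, 0, 1, 1]
Stage 5 (ABS): |0|=0, |0|=0, |1|=1, |1|=1 -> [0, 0, 1, 1]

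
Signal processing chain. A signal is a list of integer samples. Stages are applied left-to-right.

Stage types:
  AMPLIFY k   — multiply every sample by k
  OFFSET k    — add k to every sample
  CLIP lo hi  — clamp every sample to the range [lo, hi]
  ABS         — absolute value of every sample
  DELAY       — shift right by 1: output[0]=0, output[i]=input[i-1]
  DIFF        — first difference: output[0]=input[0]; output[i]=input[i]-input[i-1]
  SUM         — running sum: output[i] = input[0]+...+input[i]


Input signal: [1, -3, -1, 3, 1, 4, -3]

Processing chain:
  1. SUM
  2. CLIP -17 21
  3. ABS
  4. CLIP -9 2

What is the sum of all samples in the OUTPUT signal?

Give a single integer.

Answer: 10

Derivation:
Input: [1, -3, -1, 3, 1, 4, -3]
Stage 1 (SUM): sum[0..0]=1, sum[0..1]=-2, sum[0..2]=-3, sum[0..3]=0, sum[0..4]=1, sum[0..5]=5, sum[0..6]=2 -> [1, -2, -3, 0, 1, 5, 2]
Stage 2 (CLIP -17 21): clip(1,-17,21)=1, clip(-2,-17,21)=-2, clip(-3,-17,21)=-3, clip(0,-17,21)=0, clip(1,-17,21)=1, clip(5,-17,21)=5, clip(2,-17,21)=2 -> [1, -2, -3, 0, 1, 5, 2]
Stage 3 (ABS): |1|=1, |-2|=2, |-3|=3, |0|=0, |1|=1, |5|=5, |2|=2 -> [1, 2, 3, 0, 1, 5, 2]
Stage 4 (CLIP -9 2): clip(1,-9,2)=1, clip(2,-9,2)=2, clip(3,-9,2)=2, clip(0,-9,2)=0, clip(1,-9,2)=1, clip(5,-9,2)=2, clip(2,-9,2)=2 -> [1, 2, 2, 0, 1, 2, 2]
Output sum: 10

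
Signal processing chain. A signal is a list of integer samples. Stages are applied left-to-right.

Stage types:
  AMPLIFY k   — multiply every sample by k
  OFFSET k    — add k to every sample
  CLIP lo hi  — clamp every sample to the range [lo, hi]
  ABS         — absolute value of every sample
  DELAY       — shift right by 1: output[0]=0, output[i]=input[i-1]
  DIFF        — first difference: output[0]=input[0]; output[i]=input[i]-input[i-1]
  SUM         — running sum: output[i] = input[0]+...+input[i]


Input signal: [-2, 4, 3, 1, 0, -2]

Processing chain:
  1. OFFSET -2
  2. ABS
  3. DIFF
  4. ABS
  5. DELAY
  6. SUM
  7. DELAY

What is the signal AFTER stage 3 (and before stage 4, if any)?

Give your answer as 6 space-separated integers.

Answer: 4 -2 -1 0 1 2

Derivation:
Input: [-2, 4, 3, 1, 0, -2]
Stage 1 (OFFSET -2): -2+-2=-4, 4+-2=2, 3+-2=1, 1+-2=-1, 0+-2=-2, -2+-2=-4 -> [-4, 2, 1, -1, -2, -4]
Stage 2 (ABS): |-4|=4, |2|=2, |1|=1, |-1|=1, |-2|=2, |-4|=4 -> [4, 2, 1, 1, 2, 4]
Stage 3 (DIFF): s[0]=4, 2-4=-2, 1-2=-1, 1-1=0, 2-1=1, 4-2=2 -> [4, -2, -1, 0, 1, 2]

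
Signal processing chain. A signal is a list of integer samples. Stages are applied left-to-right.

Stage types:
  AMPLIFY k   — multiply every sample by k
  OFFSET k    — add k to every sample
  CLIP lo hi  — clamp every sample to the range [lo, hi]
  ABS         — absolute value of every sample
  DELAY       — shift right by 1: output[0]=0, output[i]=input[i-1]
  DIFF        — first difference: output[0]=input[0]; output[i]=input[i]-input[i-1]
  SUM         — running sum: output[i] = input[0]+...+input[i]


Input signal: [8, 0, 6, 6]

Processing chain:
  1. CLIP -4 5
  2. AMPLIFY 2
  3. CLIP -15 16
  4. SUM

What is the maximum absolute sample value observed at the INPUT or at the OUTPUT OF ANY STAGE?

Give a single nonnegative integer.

Answer: 30

Derivation:
Input: [8, 0, 6, 6] (max |s|=8)
Stage 1 (CLIP -4 5): clip(8,-4,5)=5, clip(0,-4,5)=0, clip(6,-4,5)=5, clip(6,-4,5)=5 -> [5, 0, 5, 5] (max |s|=5)
Stage 2 (AMPLIFY 2): 5*2=10, 0*2=0, 5*2=10, 5*2=10 -> [10, 0, 10, 10] (max |s|=10)
Stage 3 (CLIP -15 16): clip(10,-15,16)=10, clip(0,-15,16)=0, clip(10,-15,16)=10, clip(10,-15,16)=10 -> [10, 0, 10, 10] (max |s|=10)
Stage 4 (SUM): sum[0..0]=10, sum[0..1]=10, sum[0..2]=20, sum[0..3]=30 -> [10, 10, 20, 30] (max |s|=30)
Overall max amplitude: 30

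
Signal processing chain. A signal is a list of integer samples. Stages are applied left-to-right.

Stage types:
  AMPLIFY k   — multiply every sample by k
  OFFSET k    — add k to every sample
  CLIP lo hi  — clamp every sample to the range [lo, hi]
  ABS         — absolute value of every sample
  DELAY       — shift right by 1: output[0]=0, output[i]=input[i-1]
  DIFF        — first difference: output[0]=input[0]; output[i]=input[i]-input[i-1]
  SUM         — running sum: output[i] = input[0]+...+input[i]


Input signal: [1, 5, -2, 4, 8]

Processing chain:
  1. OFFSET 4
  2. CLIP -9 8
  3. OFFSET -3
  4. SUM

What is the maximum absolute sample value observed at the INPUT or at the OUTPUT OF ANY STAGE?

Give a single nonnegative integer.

Input: [1, 5, -2, 4, 8] (max |s|=8)
Stage 1 (OFFSET 4): 1+4=5, 5+4=9, -2+4=2, 4+4=8, 8+4=12 -> [5, 9, 2, 8, 12] (max |s|=12)
Stage 2 (CLIP -9 8): clip(5,-9,8)=5, clip(9,-9,8)=8, clip(2,-9,8)=2, clip(8,-9,8)=8, clip(12,-9,8)=8 -> [5, 8, 2, 8, 8] (max |s|=8)
Stage 3 (OFFSET -3): 5+-3=2, 8+-3=5, 2+-3=-1, 8+-3=5, 8+-3=5 -> [2, 5, -1, 5, 5] (max |s|=5)
Stage 4 (SUM): sum[0..0]=2, sum[0..1]=7, sum[0..2]=6, sum[0..3]=11, sum[0..4]=16 -> [2, 7, 6, 11, 16] (max |s|=16)
Overall max amplitude: 16

Answer: 16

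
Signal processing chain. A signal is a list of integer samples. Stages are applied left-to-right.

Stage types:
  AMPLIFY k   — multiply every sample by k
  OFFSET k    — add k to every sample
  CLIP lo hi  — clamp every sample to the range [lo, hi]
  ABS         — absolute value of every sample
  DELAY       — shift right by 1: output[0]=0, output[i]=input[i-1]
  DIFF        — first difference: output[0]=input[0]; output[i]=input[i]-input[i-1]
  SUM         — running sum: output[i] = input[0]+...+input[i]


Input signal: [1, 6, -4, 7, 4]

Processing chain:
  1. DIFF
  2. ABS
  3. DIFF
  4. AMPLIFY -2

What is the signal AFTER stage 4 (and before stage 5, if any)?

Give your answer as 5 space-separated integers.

Answer: -2 -8 -10 -2 16

Derivation:
Input: [1, 6, -4, 7, 4]
Stage 1 (DIFF): s[0]=1, 6-1=5, -4-6=-10, 7--4=11, 4-7=-3 -> [1, 5, -10, 11, -3]
Stage 2 (ABS): |1|=1, |5|=5, |-10|=10, |11|=11, |-3|=3 -> [1, 5, 10, 11, 3]
Stage 3 (DIFF): s[0]=1, 5-1=4, 10-5=5, 11-10=1, 3-11=-8 -> [1, 4, 5, 1, -8]
Stage 4 (AMPLIFY -2): 1*-2=-2, 4*-2=-8, 5*-2=-10, 1*-2=-2, -8*-2=16 -> [-2, -8, -10, -2, 16]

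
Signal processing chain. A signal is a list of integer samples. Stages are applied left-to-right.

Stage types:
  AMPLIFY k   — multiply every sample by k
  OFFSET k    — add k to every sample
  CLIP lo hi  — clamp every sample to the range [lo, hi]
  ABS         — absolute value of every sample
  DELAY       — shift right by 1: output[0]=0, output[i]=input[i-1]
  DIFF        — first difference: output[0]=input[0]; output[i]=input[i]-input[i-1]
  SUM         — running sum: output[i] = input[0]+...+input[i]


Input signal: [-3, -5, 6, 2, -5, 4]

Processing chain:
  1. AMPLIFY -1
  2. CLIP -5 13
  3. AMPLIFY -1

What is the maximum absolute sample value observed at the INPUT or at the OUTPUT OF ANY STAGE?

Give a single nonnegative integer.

Input: [-3, -5, 6, 2, -5, 4] (max |s|=6)
Stage 1 (AMPLIFY -1): -3*-1=3, -5*-1=5, 6*-1=-6, 2*-1=-2, -5*-1=5, 4*-1=-4 -> [3, 5, -6, -2, 5, -4] (max |s|=6)
Stage 2 (CLIP -5 13): clip(3,-5,13)=3, clip(5,-5,13)=5, clip(-6,-5,13)=-5, clip(-2,-5,13)=-2, clip(5,-5,13)=5, clip(-4,-5,13)=-4 -> [3, 5, -5, -2, 5, -4] (max |s|=5)
Stage 3 (AMPLIFY -1): 3*-1=-3, 5*-1=-5, -5*-1=5, -2*-1=2, 5*-1=-5, -4*-1=4 -> [-3, -5, 5, 2, -5, 4] (max |s|=5)
Overall max amplitude: 6

Answer: 6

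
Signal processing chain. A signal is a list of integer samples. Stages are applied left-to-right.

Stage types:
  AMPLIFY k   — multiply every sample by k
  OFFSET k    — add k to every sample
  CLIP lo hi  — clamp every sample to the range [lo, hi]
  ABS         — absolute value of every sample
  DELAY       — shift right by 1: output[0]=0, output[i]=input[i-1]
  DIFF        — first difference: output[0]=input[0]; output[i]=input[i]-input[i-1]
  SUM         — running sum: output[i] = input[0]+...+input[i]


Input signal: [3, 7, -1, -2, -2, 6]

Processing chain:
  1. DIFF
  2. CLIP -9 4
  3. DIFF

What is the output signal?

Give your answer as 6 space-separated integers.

Answer: 3 1 -12 7 1 4

Derivation:
Input: [3, 7, -1, -2, -2, 6]
Stage 1 (DIFF): s[0]=3, 7-3=4, -1-7=-8, -2--1=-1, -2--2=0, 6--2=8 -> [3, 4, -8, -1, 0, 8]
Stage 2 (CLIP -9 4): clip(3,-9,4)=3, clip(4,-9,4)=4, clip(-8,-9,4)=-8, clip(-1,-9,4)=-1, clip(0,-9,4)=0, clip(8,-9,4)=4 -> [3, 4, -8, -1, 0, 4]
Stage 3 (DIFF): s[0]=3, 4-3=1, -8-4=-12, -1--8=7, 0--1=1, 4-0=4 -> [3, 1, -12, 7, 1, 4]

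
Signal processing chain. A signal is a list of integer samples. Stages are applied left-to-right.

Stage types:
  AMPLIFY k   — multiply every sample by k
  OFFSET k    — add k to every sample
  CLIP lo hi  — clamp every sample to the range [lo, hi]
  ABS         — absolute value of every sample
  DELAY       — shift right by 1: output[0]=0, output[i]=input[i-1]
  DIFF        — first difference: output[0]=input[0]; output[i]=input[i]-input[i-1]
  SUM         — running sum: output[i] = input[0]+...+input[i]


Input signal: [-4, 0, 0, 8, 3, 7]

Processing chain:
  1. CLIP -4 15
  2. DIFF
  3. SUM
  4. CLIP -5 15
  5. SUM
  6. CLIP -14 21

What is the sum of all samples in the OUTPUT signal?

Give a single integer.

Answer: 13

Derivation:
Input: [-4, 0, 0, 8, 3, 7]
Stage 1 (CLIP -4 15): clip(-4,-4,15)=-4, clip(0,-4,15)=0, clip(0,-4,15)=0, clip(8,-4,15)=8, clip(3,-4,15)=3, clip(7,-4,15)=7 -> [-4, 0, 0, 8, 3, 7]
Stage 2 (DIFF): s[0]=-4, 0--4=4, 0-0=0, 8-0=8, 3-8=-5, 7-3=4 -> [-4, 4, 0, 8, -5, 4]
Stage 3 (SUM): sum[0..0]=-4, sum[0..1]=0, sum[0..2]=0, sum[0..3]=8, sum[0..4]=3, sum[0..5]=7 -> [-4, 0, 0, 8, 3, 7]
Stage 4 (CLIP -5 15): clip(-4,-5,15)=-4, clip(0,-5,15)=0, clip(0,-5,15)=0, clip(8,-5,15)=8, clip(3,-5,15)=3, clip(7,-5,15)=7 -> [-4, 0, 0, 8, 3, 7]
Stage 5 (SUM): sum[0..0]=-4, sum[0..1]=-4, sum[0..2]=-4, sum[0..3]=4, sum[0..4]=7, sum[0..5]=14 -> [-4, -4, -4, 4, 7, 14]
Stage 6 (CLIP -14 21): clip(-4,-14,21)=-4, clip(-4,-14,21)=-4, clip(-4,-14,21)=-4, clip(4,-14,21)=4, clip(7,-14,21)=7, clip(14,-14,21)=14 -> [-4, -4, -4, 4, 7, 14]
Output sum: 13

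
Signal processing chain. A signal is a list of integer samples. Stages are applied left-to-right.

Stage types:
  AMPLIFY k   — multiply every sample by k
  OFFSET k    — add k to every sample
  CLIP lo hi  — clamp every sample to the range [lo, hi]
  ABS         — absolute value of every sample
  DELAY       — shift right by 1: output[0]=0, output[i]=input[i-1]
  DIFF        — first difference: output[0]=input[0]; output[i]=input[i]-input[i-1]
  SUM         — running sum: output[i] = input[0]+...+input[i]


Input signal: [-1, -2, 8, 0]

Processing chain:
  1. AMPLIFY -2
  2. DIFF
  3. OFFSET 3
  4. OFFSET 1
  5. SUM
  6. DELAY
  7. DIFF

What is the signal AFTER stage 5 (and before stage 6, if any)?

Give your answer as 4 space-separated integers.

Input: [-1, -2, 8, 0]
Stage 1 (AMPLIFY -2): -1*-2=2, -2*-2=4, 8*-2=-16, 0*-2=0 -> [2, 4, -16, 0]
Stage 2 (DIFF): s[0]=2, 4-2=2, -16-4=-20, 0--16=16 -> [2, 2, -20, 16]
Stage 3 (OFFSET 3): 2+3=5, 2+3=5, -20+3=-17, 16+3=19 -> [5, 5, -17, 19]
Stage 4 (OFFSET 1): 5+1=6, 5+1=6, -17+1=-16, 19+1=20 -> [6, 6, -16, 20]
Stage 5 (SUM): sum[0..0]=6, sum[0..1]=12, sum[0..2]=-4, sum[0..3]=16 -> [6, 12, -4, 16]

Answer: 6 12 -4 16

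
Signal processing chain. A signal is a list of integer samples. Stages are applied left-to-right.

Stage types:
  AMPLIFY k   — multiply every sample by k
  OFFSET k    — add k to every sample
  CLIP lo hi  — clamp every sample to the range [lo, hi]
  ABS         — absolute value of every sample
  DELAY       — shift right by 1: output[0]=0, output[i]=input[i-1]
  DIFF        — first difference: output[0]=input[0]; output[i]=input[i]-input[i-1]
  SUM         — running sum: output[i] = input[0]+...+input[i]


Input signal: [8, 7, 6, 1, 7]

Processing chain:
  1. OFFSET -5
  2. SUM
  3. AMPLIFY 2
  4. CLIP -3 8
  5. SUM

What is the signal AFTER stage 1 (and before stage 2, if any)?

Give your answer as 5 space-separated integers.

Answer: 3 2 1 -4 2

Derivation:
Input: [8, 7, 6, 1, 7]
Stage 1 (OFFSET -5): 8+-5=3, 7+-5=2, 6+-5=1, 1+-5=-4, 7+-5=2 -> [3, 2, 1, -4, 2]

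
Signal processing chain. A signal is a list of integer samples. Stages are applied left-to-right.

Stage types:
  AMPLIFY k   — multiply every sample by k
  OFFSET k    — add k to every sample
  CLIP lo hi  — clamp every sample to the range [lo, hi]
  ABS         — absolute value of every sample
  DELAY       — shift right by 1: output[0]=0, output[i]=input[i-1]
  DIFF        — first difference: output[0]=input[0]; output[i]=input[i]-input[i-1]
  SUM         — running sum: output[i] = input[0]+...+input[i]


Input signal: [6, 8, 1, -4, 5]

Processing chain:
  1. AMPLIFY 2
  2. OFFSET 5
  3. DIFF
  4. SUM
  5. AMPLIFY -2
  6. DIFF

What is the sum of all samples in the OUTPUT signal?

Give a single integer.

Input: [6, 8, 1, -4, 5]
Stage 1 (AMPLIFY 2): 6*2=12, 8*2=16, 1*2=2, -4*2=-8, 5*2=10 -> [12, 16, 2, -8, 10]
Stage 2 (OFFSET 5): 12+5=17, 16+5=21, 2+5=7, -8+5=-3, 10+5=15 -> [17, 21, 7, -3, 15]
Stage 3 (DIFF): s[0]=17, 21-17=4, 7-21=-14, -3-7=-10, 15--3=18 -> [17, 4, -14, -10, 18]
Stage 4 (SUM): sum[0..0]=17, sum[0..1]=21, sum[0..2]=7, sum[0..3]=-3, sum[0..4]=15 -> [17, 21, 7, -3, 15]
Stage 5 (AMPLIFY -2): 17*-2=-34, 21*-2=-42, 7*-2=-14, -3*-2=6, 15*-2=-30 -> [-34, -42, -14, 6, -30]
Stage 6 (DIFF): s[0]=-34, -42--34=-8, -14--42=28, 6--14=20, -30-6=-36 -> [-34, -8, 28, 20, -36]
Output sum: -30

Answer: -30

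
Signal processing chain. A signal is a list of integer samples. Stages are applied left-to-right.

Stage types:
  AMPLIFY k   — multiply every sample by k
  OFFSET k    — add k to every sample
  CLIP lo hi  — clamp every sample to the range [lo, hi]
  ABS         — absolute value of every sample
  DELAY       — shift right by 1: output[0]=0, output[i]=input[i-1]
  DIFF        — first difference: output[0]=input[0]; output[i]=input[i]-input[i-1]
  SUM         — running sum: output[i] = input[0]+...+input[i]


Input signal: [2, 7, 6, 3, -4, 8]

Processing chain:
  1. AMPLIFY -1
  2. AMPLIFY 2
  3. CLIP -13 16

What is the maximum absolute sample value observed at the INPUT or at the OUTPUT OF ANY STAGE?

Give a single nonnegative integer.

Input: [2, 7, 6, 3, -4, 8] (max |s|=8)
Stage 1 (AMPLIFY -1): 2*-1=-2, 7*-1=-7, 6*-1=-6, 3*-1=-3, -4*-1=4, 8*-1=-8 -> [-2, -7, -6, -3, 4, -8] (max |s|=8)
Stage 2 (AMPLIFY 2): -2*2=-4, -7*2=-14, -6*2=-12, -3*2=-6, 4*2=8, -8*2=-16 -> [-4, -14, -12, -6, 8, -16] (max |s|=16)
Stage 3 (CLIP -13 16): clip(-4,-13,16)=-4, clip(-14,-13,16)=-13, clip(-12,-13,16)=-12, clip(-6,-13,16)=-6, clip(8,-13,16)=8, clip(-16,-13,16)=-13 -> [-4, -13, -12, -6, 8, -13] (max |s|=13)
Overall max amplitude: 16

Answer: 16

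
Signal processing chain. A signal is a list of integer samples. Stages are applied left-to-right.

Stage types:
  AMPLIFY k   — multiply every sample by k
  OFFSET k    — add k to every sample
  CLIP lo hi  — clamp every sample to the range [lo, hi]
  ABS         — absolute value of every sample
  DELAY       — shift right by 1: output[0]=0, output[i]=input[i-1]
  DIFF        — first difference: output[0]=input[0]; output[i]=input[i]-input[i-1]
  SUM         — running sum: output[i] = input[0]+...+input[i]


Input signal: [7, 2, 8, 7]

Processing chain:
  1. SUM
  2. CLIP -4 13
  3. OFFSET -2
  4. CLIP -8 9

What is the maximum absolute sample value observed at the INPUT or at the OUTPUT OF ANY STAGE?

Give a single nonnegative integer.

Input: [7, 2, 8, 7] (max |s|=8)
Stage 1 (SUM): sum[0..0]=7, sum[0..1]=9, sum[0..2]=17, sum[0..3]=24 -> [7, 9, 17, 24] (max |s|=24)
Stage 2 (CLIP -4 13): clip(7,-4,13)=7, clip(9,-4,13)=9, clip(17,-4,13)=13, clip(24,-4,13)=13 -> [7, 9, 13, 13] (max |s|=13)
Stage 3 (OFFSET -2): 7+-2=5, 9+-2=7, 13+-2=11, 13+-2=11 -> [5, 7, 11, 11] (max |s|=11)
Stage 4 (CLIP -8 9): clip(5,-8,9)=5, clip(7,-8,9)=7, clip(11,-8,9)=9, clip(11,-8,9)=9 -> [5, 7, 9, 9] (max |s|=9)
Overall max amplitude: 24

Answer: 24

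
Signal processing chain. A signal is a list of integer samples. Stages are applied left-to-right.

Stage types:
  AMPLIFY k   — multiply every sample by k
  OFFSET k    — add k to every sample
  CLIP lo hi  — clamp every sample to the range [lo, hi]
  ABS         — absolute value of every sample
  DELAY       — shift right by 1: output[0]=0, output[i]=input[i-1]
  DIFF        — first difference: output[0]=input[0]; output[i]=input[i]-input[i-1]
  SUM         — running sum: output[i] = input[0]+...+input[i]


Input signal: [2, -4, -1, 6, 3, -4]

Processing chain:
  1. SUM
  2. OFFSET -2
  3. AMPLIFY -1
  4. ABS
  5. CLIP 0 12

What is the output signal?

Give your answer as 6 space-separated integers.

Input: [2, -4, -1, 6, 3, -4]
Stage 1 (SUM): sum[0..0]=2, sum[0..1]=-2, sum[0..2]=-3, sum[0..3]=3, sum[0..4]=6, sum[0..5]=2 -> [2, -2, -3, 3, 6, 2]
Stage 2 (OFFSET -2): 2+-2=0, -2+-2=-4, -3+-2=-5, 3+-2=1, 6+-2=4, 2+-2=0 -> [0, -4, -5, 1, 4, 0]
Stage 3 (AMPLIFY -1): 0*-1=0, -4*-1=4, -5*-1=5, 1*-1=-1, 4*-1=-4, 0*-1=0 -> [0, 4, 5, -1, -4, 0]
Stage 4 (ABS): |0|=0, |4|=4, |5|=5, |-1|=1, |-4|=4, |0|=0 -> [0, 4, 5, 1, 4, 0]
Stage 5 (CLIP 0 12): clip(0,0,12)=0, clip(4,0,12)=4, clip(5,0,12)=5, clip(1,0,12)=1, clip(4,0,12)=4, clip(0,0,12)=0 -> [0, 4, 5, 1, 4, 0]

Answer: 0 4 5 1 4 0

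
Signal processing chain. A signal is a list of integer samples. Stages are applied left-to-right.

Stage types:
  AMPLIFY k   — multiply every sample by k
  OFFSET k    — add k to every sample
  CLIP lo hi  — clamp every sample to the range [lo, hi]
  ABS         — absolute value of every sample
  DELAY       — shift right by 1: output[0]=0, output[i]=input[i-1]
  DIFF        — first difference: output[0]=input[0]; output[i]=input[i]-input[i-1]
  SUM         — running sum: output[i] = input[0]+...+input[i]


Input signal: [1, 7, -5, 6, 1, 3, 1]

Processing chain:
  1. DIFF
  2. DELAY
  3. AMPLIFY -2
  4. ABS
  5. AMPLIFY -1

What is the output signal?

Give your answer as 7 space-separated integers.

Input: [1, 7, -5, 6, 1, 3, 1]
Stage 1 (DIFF): s[0]=1, 7-1=6, -5-7=-12, 6--5=11, 1-6=-5, 3-1=2, 1-3=-2 -> [1, 6, -12, 11, -5, 2, -2]
Stage 2 (DELAY): [0, 1, 6, -12, 11, -5, 2] = [0, 1, 6, -12, 11, -5, 2] -> [0, 1, 6, -12, 11, -5, 2]
Stage 3 (AMPLIFY -2): 0*-2=0, 1*-2=-2, 6*-2=-12, -12*-2=24, 11*-2=-22, -5*-2=10, 2*-2=-4 -> [0, -2, -12, 24, -22, 10, -4]
Stage 4 (ABS): |0|=0, |-2|=2, |-12|=12, |24|=24, |-22|=22, |10|=10, |-4|=4 -> [0, 2, 12, 24, 22, 10, 4]
Stage 5 (AMPLIFY -1): 0*-1=0, 2*-1=-2, 12*-1=-12, 24*-1=-24, 22*-1=-22, 10*-1=-10, 4*-1=-4 -> [0, -2, -12, -24, -22, -10, -4]

Answer: 0 -2 -12 -24 -22 -10 -4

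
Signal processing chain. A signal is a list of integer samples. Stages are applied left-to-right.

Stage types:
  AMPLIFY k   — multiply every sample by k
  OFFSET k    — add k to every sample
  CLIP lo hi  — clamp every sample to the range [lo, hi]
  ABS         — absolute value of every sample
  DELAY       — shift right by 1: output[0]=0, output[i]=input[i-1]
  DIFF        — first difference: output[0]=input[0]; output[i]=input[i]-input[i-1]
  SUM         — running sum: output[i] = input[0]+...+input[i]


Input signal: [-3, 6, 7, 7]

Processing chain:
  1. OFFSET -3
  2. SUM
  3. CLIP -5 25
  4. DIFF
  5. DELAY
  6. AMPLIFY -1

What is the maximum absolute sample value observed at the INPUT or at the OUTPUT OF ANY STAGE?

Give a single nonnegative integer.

Input: [-3, 6, 7, 7] (max |s|=7)
Stage 1 (OFFSET -3): -3+-3=-6, 6+-3=3, 7+-3=4, 7+-3=4 -> [-6, 3, 4, 4] (max |s|=6)
Stage 2 (SUM): sum[0..0]=-6, sum[0..1]=-3, sum[0..2]=1, sum[0..3]=5 -> [-6, -3, 1, 5] (max |s|=6)
Stage 3 (CLIP -5 25): clip(-6,-5,25)=-5, clip(-3,-5,25)=-3, clip(1,-5,25)=1, clip(5,-5,25)=5 -> [-5, -3, 1, 5] (max |s|=5)
Stage 4 (DIFF): s[0]=-5, -3--5=2, 1--3=4, 5-1=4 -> [-5, 2, 4, 4] (max |s|=5)
Stage 5 (DELAY): [0, -5, 2, 4] = [0, -5, 2, 4] -> [0, -5, 2, 4] (max |s|=5)
Stage 6 (AMPLIFY -1): 0*-1=0, -5*-1=5, 2*-1=-2, 4*-1=-4 -> [0, 5, -2, -4] (max |s|=5)
Overall max amplitude: 7

Answer: 7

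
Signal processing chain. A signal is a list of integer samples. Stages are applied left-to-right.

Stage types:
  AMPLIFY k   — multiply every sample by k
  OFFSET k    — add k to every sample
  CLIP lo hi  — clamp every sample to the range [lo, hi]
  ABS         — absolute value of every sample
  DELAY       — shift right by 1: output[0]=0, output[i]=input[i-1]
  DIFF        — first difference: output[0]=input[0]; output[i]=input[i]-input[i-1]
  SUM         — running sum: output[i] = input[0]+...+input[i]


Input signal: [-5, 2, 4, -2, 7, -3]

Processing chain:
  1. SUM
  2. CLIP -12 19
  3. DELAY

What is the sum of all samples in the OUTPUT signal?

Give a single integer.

Answer: -2

Derivation:
Input: [-5, 2, 4, -2, 7, -3]
Stage 1 (SUM): sum[0..0]=-5, sum[0..1]=-3, sum[0..2]=1, sum[0..3]=-1, sum[0..4]=6, sum[0..5]=3 -> [-5, -3, 1, -1, 6, 3]
Stage 2 (CLIP -12 19): clip(-5,-12,19)=-5, clip(-3,-12,19)=-3, clip(1,-12,19)=1, clip(-1,-12,19)=-1, clip(6,-12,19)=6, clip(3,-12,19)=3 -> [-5, -3, 1, -1, 6, 3]
Stage 3 (DELAY): [0, -5, -3, 1, -1, 6] = [0, -5, -3, 1, -1, 6] -> [0, -5, -3, 1, -1, 6]
Output sum: -2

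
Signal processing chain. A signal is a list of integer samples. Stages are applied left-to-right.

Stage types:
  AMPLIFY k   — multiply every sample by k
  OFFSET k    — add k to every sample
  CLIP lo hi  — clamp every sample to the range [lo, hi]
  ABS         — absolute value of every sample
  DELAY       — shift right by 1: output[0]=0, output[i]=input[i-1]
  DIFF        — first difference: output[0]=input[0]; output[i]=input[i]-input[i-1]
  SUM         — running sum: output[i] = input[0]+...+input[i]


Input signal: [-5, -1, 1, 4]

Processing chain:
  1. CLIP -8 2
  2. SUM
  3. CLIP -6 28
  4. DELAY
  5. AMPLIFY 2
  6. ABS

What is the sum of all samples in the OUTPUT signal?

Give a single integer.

Input: [-5, -1, 1, 4]
Stage 1 (CLIP -8 2): clip(-5,-8,2)=-5, clip(-1,-8,2)=-1, clip(1,-8,2)=1, clip(4,-8,2)=2 -> [-5, -1, 1, 2]
Stage 2 (SUM): sum[0..0]=-5, sum[0..1]=-6, sum[0..2]=-5, sum[0..3]=-3 -> [-5, -6, -5, -3]
Stage 3 (CLIP -6 28): clip(-5,-6,28)=-5, clip(-6,-6,28)=-6, clip(-5,-6,28)=-5, clip(-3,-6,28)=-3 -> [-5, -6, -5, -3]
Stage 4 (DELAY): [0, -5, -6, -5] = [0, -5, -6, -5] -> [0, -5, -6, -5]
Stage 5 (AMPLIFY 2): 0*2=0, -5*2=-10, -6*2=-12, -5*2=-10 -> [0, -10, -12, -10]
Stage 6 (ABS): |0|=0, |-10|=10, |-12|=12, |-10|=10 -> [0, 10, 12, 10]
Output sum: 32

Answer: 32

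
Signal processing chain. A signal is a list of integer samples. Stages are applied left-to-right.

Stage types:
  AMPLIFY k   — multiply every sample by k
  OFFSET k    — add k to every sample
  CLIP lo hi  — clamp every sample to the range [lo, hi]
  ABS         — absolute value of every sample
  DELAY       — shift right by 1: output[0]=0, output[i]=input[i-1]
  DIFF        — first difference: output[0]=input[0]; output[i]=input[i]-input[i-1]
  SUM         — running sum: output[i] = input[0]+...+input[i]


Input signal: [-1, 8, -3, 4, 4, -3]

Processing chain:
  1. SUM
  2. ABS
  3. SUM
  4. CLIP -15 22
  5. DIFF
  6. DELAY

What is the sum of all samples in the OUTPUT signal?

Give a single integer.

Answer: 22

Derivation:
Input: [-1, 8, -3, 4, 4, -3]
Stage 1 (SUM): sum[0..0]=-1, sum[0..1]=7, sum[0..2]=4, sum[0..3]=8, sum[0..4]=12, sum[0..5]=9 -> [-1, 7, 4, 8, 12, 9]
Stage 2 (ABS): |-1|=1, |7|=7, |4|=4, |8|=8, |12|=12, |9|=9 -> [1, 7, 4, 8, 12, 9]
Stage 3 (SUM): sum[0..0]=1, sum[0..1]=8, sum[0..2]=12, sum[0..3]=20, sum[0..4]=32, sum[0..5]=41 -> [1, 8, 12, 20, 32, 41]
Stage 4 (CLIP -15 22): clip(1,-15,22)=1, clip(8,-15,22)=8, clip(12,-15,22)=12, clip(20,-15,22)=20, clip(32,-15,22)=22, clip(41,-15,22)=22 -> [1, 8, 12, 20, 22, 22]
Stage 5 (DIFF): s[0]=1, 8-1=7, 12-8=4, 20-12=8, 22-20=2, 22-22=0 -> [1, 7, 4, 8, 2, 0]
Stage 6 (DELAY): [0, 1, 7, 4, 8, 2] = [0, 1, 7, 4, 8, 2] -> [0, 1, 7, 4, 8, 2]
Output sum: 22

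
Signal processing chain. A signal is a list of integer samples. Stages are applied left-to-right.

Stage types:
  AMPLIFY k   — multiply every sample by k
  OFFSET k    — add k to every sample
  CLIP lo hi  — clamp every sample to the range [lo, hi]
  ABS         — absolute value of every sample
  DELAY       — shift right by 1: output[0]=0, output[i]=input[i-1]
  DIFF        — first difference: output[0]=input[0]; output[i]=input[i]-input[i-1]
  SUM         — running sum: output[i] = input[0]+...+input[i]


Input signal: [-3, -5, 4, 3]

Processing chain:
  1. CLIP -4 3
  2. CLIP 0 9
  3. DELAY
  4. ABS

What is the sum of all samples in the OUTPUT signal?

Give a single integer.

Answer: 3

Derivation:
Input: [-3, -5, 4, 3]
Stage 1 (CLIP -4 3): clip(-3,-4,3)=-3, clip(-5,-4,3)=-4, clip(4,-4,3)=3, clip(3,-4,3)=3 -> [-3, -4, 3, 3]
Stage 2 (CLIP 0 9): clip(-3,0,9)=0, clip(-4,0,9)=0, clip(3,0,9)=3, clip(3,0,9)=3 -> [0, 0, 3, 3]
Stage 3 (DELAY): [0, 0, 0, 3] = [0, 0, 0, 3] -> [0, 0, 0, 3]
Stage 4 (ABS): |0|=0, |0|=0, |0|=0, |3|=3 -> [0, 0, 0, 3]
Output sum: 3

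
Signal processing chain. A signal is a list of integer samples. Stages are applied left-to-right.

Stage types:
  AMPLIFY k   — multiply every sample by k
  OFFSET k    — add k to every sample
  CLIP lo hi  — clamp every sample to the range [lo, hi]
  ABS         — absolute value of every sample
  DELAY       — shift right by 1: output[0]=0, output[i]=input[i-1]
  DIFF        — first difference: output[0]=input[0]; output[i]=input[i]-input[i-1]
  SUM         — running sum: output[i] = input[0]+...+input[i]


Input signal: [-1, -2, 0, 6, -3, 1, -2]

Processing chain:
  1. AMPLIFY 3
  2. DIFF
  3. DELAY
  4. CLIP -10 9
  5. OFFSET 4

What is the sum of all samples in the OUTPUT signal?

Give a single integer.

Input: [-1, -2, 0, 6, -3, 1, -2]
Stage 1 (AMPLIFY 3): -1*3=-3, -2*3=-6, 0*3=0, 6*3=18, -3*3=-9, 1*3=3, -2*3=-6 -> [-3, -6, 0, 18, -9, 3, -6]
Stage 2 (DIFF): s[0]=-3, -6--3=-3, 0--6=6, 18-0=18, -9-18=-27, 3--9=12, -6-3=-9 -> [-3, -3, 6, 18, -27, 12, -9]
Stage 3 (DELAY): [0, -3, -3, 6, 18, -27, 12] = [0, -3, -3, 6, 18, -27, 12] -> [0, -3, -3, 6, 18, -27, 12]
Stage 4 (CLIP -10 9): clip(0,-10,9)=0, clip(-3,-10,9)=-3, clip(-3,-10,9)=-3, clip(6,-10,9)=6, clip(18,-10,9)=9, clip(-27,-10,9)=-10, clip(12,-10,9)=9 -> [0, -3, -3, 6, 9, -10, 9]
Stage 5 (OFFSET 4): 0+4=4, -3+4=1, -3+4=1, 6+4=10, 9+4=13, -10+4=-6, 9+4=13 -> [4, 1, 1, 10, 13, -6, 13]
Output sum: 36

Answer: 36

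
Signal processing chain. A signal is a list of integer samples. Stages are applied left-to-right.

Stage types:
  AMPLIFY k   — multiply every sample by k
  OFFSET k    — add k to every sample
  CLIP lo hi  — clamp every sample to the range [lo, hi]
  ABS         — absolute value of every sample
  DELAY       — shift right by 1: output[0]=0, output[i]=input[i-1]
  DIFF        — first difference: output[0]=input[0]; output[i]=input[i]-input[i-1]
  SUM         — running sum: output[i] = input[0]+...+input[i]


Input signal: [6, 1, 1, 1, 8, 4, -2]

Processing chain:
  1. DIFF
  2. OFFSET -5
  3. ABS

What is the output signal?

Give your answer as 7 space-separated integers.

Input: [6, 1, 1, 1, 8, 4, -2]
Stage 1 (DIFF): s[0]=6, 1-6=-5, 1-1=0, 1-1=0, 8-1=7, 4-8=-4, -2-4=-6 -> [6, -5, 0, 0, 7, -4, -6]
Stage 2 (OFFSET -5): 6+-5=1, -5+-5=-10, 0+-5=-5, 0+-5=-5, 7+-5=2, -4+-5=-9, -6+-5=-11 -> [1, -10, -5, -5, 2, -9, -11]
Stage 3 (ABS): |1|=1, |-10|=10, |-5|=5, |-5|=5, |2|=2, |-9|=9, |-11|=11 -> [1, 10, 5, 5, 2, 9, 11]

Answer: 1 10 5 5 2 9 11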